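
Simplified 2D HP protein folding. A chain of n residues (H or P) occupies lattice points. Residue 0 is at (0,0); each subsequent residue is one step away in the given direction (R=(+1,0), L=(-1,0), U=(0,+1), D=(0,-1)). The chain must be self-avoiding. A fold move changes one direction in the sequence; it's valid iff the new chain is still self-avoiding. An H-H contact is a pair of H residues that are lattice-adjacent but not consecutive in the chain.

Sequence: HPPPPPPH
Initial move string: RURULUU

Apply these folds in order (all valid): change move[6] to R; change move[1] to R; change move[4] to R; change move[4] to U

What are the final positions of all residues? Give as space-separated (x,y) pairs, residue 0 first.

Initial moves: RURULUU
Fold: move[6]->R => RURULUR (positions: [(0, 0), (1, 0), (1, 1), (2, 1), (2, 2), (1, 2), (1, 3), (2, 3)])
Fold: move[1]->R => RRRULUR (positions: [(0, 0), (1, 0), (2, 0), (3, 0), (3, 1), (2, 1), (2, 2), (3, 2)])
Fold: move[4]->R => RRRURUR (positions: [(0, 0), (1, 0), (2, 0), (3, 0), (3, 1), (4, 1), (4, 2), (5, 2)])
Fold: move[4]->U => RRRUUUR (positions: [(0, 0), (1, 0), (2, 0), (3, 0), (3, 1), (3, 2), (3, 3), (4, 3)])

Answer: (0,0) (1,0) (2,0) (3,0) (3,1) (3,2) (3,3) (4,3)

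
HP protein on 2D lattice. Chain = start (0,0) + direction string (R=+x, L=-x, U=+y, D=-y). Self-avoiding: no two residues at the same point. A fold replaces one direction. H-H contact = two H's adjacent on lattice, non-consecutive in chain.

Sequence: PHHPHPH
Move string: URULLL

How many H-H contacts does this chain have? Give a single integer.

Answer: 1

Derivation:
Positions: [(0, 0), (0, 1), (1, 1), (1, 2), (0, 2), (-1, 2), (-2, 2)]
H-H contact: residue 1 @(0,1) - residue 4 @(0, 2)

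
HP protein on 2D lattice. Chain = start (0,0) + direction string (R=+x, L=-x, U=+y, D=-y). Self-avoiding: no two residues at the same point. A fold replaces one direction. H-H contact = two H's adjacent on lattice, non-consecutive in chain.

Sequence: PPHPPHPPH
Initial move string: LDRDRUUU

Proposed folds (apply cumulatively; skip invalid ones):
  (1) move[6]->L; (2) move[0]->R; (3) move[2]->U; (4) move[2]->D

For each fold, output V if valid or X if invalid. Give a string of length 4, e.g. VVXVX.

Initial: LDRDRUUU -> [(0, 0), (-1, 0), (-1, -1), (0, -1), (0, -2), (1, -2), (1, -1), (1, 0), (1, 1)]
Fold 1: move[6]->L => LDRDRULU INVALID (collision), skipped
Fold 2: move[0]->R => RDRDRUUU VALID
Fold 3: move[2]->U => RDUDRUUU INVALID (collision), skipped
Fold 4: move[2]->D => RDDDRUUU VALID

Answer: XVXV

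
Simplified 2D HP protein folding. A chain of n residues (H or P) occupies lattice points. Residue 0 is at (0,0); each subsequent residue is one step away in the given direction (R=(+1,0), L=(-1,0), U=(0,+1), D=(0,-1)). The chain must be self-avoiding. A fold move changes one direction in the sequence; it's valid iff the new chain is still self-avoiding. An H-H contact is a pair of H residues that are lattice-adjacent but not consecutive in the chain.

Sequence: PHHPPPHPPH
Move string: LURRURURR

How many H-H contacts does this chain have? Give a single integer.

Positions: [(0, 0), (-1, 0), (-1, 1), (0, 1), (1, 1), (1, 2), (2, 2), (2, 3), (3, 3), (4, 3)]
No H-H contacts found.

Answer: 0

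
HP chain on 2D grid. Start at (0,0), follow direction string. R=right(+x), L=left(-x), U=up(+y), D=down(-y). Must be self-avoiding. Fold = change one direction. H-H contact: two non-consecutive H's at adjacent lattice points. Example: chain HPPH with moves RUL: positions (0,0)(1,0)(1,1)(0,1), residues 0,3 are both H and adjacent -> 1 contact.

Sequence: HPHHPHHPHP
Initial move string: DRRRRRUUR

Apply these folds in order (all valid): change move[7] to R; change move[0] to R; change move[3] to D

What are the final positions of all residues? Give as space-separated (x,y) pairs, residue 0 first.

Initial moves: DRRRRRUUR
Fold: move[7]->R => DRRRRRURR (positions: [(0, 0), (0, -1), (1, -1), (2, -1), (3, -1), (4, -1), (5, -1), (5, 0), (6, 0), (7, 0)])
Fold: move[0]->R => RRRRRRURR (positions: [(0, 0), (1, 0), (2, 0), (3, 0), (4, 0), (5, 0), (6, 0), (6, 1), (7, 1), (8, 1)])
Fold: move[3]->D => RRRDRRURR (positions: [(0, 0), (1, 0), (2, 0), (3, 0), (3, -1), (4, -1), (5, -1), (5, 0), (6, 0), (7, 0)])

Answer: (0,0) (1,0) (2,0) (3,0) (3,-1) (4,-1) (5,-1) (5,0) (6,0) (7,0)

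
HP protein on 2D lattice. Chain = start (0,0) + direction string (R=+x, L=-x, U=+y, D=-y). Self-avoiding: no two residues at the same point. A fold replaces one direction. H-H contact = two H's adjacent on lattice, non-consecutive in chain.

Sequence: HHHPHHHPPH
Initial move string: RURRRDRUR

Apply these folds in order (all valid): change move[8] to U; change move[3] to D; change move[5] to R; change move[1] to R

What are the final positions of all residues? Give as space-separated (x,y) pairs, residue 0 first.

Answer: (0,0) (1,0) (2,0) (3,0) (3,-1) (4,-1) (5,-1) (6,-1) (6,0) (6,1)

Derivation:
Initial moves: RURRRDRUR
Fold: move[8]->U => RURRRDRUU (positions: [(0, 0), (1, 0), (1, 1), (2, 1), (3, 1), (4, 1), (4, 0), (5, 0), (5, 1), (5, 2)])
Fold: move[3]->D => RURDRDRUU (positions: [(0, 0), (1, 0), (1, 1), (2, 1), (2, 0), (3, 0), (3, -1), (4, -1), (4, 0), (4, 1)])
Fold: move[5]->R => RURDRRRUU (positions: [(0, 0), (1, 0), (1, 1), (2, 1), (2, 0), (3, 0), (4, 0), (5, 0), (5, 1), (5, 2)])
Fold: move[1]->R => RRRDRRRUU (positions: [(0, 0), (1, 0), (2, 0), (3, 0), (3, -1), (4, -1), (5, -1), (6, -1), (6, 0), (6, 1)])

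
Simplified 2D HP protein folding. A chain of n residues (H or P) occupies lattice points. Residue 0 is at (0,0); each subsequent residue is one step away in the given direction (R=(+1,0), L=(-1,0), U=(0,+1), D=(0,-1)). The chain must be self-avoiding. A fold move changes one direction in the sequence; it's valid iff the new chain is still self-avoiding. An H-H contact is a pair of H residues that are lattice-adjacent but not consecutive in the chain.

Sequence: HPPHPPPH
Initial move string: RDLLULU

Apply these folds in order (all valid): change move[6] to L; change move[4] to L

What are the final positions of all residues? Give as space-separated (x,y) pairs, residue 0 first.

Initial moves: RDLLULU
Fold: move[6]->L => RDLLULL (positions: [(0, 0), (1, 0), (1, -1), (0, -1), (-1, -1), (-1, 0), (-2, 0), (-3, 0)])
Fold: move[4]->L => RDLLLLL (positions: [(0, 0), (1, 0), (1, -1), (0, -1), (-1, -1), (-2, -1), (-3, -1), (-4, -1)])

Answer: (0,0) (1,0) (1,-1) (0,-1) (-1,-1) (-2,-1) (-3,-1) (-4,-1)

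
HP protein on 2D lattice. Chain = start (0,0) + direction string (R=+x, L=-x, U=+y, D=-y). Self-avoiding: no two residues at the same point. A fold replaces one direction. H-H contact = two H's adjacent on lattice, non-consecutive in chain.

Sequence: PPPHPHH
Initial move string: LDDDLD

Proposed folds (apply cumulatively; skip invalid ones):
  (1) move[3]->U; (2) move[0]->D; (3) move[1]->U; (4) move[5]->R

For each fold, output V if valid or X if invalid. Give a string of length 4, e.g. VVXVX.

Answer: XVXX

Derivation:
Initial: LDDDLD -> [(0, 0), (-1, 0), (-1, -1), (-1, -2), (-1, -3), (-2, -3), (-2, -4)]
Fold 1: move[3]->U => LDDULD INVALID (collision), skipped
Fold 2: move[0]->D => DDDDLD VALID
Fold 3: move[1]->U => DUDDLD INVALID (collision), skipped
Fold 4: move[5]->R => DDDDLR INVALID (collision), skipped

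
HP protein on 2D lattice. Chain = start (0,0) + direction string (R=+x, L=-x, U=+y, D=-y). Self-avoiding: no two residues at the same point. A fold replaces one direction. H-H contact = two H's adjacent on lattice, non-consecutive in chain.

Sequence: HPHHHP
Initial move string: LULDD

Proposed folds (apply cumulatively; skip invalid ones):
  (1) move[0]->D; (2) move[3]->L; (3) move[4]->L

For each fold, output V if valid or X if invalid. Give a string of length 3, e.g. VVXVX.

Answer: XVV

Derivation:
Initial: LULDD -> [(0, 0), (-1, 0), (-1, 1), (-2, 1), (-2, 0), (-2, -1)]
Fold 1: move[0]->D => DULDD INVALID (collision), skipped
Fold 2: move[3]->L => LULLD VALID
Fold 3: move[4]->L => LULLL VALID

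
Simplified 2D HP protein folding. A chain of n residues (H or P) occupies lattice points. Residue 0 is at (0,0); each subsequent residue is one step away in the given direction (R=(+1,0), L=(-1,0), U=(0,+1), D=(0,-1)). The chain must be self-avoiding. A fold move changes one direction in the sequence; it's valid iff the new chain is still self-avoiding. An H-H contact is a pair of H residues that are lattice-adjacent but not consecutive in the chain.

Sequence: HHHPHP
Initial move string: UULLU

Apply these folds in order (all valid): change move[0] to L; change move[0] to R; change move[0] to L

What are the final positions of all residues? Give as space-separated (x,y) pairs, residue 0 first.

Answer: (0,0) (-1,0) (-1,1) (-2,1) (-3,1) (-3,2)

Derivation:
Initial moves: UULLU
Fold: move[0]->L => LULLU (positions: [(0, 0), (-1, 0), (-1, 1), (-2, 1), (-3, 1), (-3, 2)])
Fold: move[0]->R => RULLU (positions: [(0, 0), (1, 0), (1, 1), (0, 1), (-1, 1), (-1, 2)])
Fold: move[0]->L => LULLU (positions: [(0, 0), (-1, 0), (-1, 1), (-2, 1), (-3, 1), (-3, 2)])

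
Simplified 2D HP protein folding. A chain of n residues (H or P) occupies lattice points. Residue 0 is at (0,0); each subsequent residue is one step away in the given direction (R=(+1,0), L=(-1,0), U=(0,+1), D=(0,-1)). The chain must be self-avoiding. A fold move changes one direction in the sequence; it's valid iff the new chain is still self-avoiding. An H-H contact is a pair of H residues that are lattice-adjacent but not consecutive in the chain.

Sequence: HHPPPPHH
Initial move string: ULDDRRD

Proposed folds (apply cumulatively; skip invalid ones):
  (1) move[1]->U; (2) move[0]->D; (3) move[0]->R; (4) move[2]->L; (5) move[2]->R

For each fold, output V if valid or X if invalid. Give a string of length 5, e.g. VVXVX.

Initial: ULDDRRD -> [(0, 0), (0, 1), (-1, 1), (-1, 0), (-1, -1), (0, -1), (1, -1), (1, -2)]
Fold 1: move[1]->U => UUDDRRD INVALID (collision), skipped
Fold 2: move[0]->D => DLDDRRD VALID
Fold 3: move[0]->R => RLDDRRD INVALID (collision), skipped
Fold 4: move[2]->L => DLLDRRD VALID
Fold 5: move[2]->R => DLRDRRD INVALID (collision), skipped

Answer: XVXVX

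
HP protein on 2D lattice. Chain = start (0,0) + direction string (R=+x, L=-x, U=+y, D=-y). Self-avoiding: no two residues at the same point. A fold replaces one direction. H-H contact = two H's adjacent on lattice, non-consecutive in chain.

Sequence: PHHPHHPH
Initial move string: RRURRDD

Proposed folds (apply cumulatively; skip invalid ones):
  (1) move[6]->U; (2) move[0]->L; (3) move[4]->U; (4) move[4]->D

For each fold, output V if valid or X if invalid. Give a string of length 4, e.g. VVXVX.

Initial: RRURRDD -> [(0, 0), (1, 0), (2, 0), (2, 1), (3, 1), (4, 1), (4, 0), (4, -1)]
Fold 1: move[6]->U => RRURRDU INVALID (collision), skipped
Fold 2: move[0]->L => LRURRDD INVALID (collision), skipped
Fold 3: move[4]->U => RRURUDD INVALID (collision), skipped
Fold 4: move[4]->D => RRURDDD VALID

Answer: XXXV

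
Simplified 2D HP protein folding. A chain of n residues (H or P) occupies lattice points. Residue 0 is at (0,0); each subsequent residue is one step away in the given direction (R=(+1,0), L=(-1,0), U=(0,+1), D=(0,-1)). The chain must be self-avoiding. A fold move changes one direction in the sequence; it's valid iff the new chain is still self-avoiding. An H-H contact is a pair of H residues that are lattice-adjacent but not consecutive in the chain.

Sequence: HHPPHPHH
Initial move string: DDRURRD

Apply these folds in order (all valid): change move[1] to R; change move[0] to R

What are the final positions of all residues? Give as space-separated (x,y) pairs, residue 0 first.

Initial moves: DDRURRD
Fold: move[1]->R => DRRURRD (positions: [(0, 0), (0, -1), (1, -1), (2, -1), (2, 0), (3, 0), (4, 0), (4, -1)])
Fold: move[0]->R => RRRURRD (positions: [(0, 0), (1, 0), (2, 0), (3, 0), (3, 1), (4, 1), (5, 1), (5, 0)])

Answer: (0,0) (1,0) (2,0) (3,0) (3,1) (4,1) (5,1) (5,0)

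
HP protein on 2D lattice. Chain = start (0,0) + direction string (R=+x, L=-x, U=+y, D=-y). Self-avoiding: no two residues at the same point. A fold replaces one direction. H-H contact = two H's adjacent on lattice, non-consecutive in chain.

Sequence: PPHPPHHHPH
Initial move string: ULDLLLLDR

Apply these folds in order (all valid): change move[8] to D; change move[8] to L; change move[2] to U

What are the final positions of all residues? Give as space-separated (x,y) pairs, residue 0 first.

Answer: (0,0) (0,1) (-1,1) (-1,2) (-2,2) (-3,2) (-4,2) (-5,2) (-5,1) (-6,1)

Derivation:
Initial moves: ULDLLLLDR
Fold: move[8]->D => ULDLLLLDD (positions: [(0, 0), (0, 1), (-1, 1), (-1, 0), (-2, 0), (-3, 0), (-4, 0), (-5, 0), (-5, -1), (-5, -2)])
Fold: move[8]->L => ULDLLLLDL (positions: [(0, 0), (0, 1), (-1, 1), (-1, 0), (-2, 0), (-3, 0), (-4, 0), (-5, 0), (-5, -1), (-6, -1)])
Fold: move[2]->U => ULULLLLDL (positions: [(0, 0), (0, 1), (-1, 1), (-1, 2), (-2, 2), (-3, 2), (-4, 2), (-5, 2), (-5, 1), (-6, 1)])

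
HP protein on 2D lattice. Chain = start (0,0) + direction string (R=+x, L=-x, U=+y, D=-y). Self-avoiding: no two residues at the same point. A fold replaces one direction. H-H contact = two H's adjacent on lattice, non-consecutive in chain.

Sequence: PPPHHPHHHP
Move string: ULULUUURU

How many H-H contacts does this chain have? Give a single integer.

Positions: [(0, 0), (0, 1), (-1, 1), (-1, 2), (-2, 2), (-2, 3), (-2, 4), (-2, 5), (-1, 5), (-1, 6)]
No H-H contacts found.

Answer: 0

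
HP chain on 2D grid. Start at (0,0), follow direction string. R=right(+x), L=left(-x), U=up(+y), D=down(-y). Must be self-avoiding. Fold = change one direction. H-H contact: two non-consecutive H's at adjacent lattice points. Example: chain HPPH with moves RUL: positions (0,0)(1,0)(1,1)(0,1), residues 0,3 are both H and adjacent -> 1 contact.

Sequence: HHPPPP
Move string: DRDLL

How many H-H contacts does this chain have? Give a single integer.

Answer: 0

Derivation:
Positions: [(0, 0), (0, -1), (1, -1), (1, -2), (0, -2), (-1, -2)]
No H-H contacts found.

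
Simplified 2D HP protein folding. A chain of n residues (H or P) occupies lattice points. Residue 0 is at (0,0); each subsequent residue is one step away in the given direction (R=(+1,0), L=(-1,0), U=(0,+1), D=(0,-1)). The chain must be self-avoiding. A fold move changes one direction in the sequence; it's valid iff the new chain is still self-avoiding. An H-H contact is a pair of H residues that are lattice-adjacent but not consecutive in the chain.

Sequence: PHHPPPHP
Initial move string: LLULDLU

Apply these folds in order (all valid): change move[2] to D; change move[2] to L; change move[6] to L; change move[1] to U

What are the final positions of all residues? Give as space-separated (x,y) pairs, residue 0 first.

Initial moves: LLULDLU
Fold: move[2]->D => LLDLDLU (positions: [(0, 0), (-1, 0), (-2, 0), (-2, -1), (-3, -1), (-3, -2), (-4, -2), (-4, -1)])
Fold: move[2]->L => LLLLDLU (positions: [(0, 0), (-1, 0), (-2, 0), (-3, 0), (-4, 0), (-4, -1), (-5, -1), (-5, 0)])
Fold: move[6]->L => LLLLDLL (positions: [(0, 0), (-1, 0), (-2, 0), (-3, 0), (-4, 0), (-4, -1), (-5, -1), (-6, -1)])
Fold: move[1]->U => LULLDLL (positions: [(0, 0), (-1, 0), (-1, 1), (-2, 1), (-3, 1), (-3, 0), (-4, 0), (-5, 0)])

Answer: (0,0) (-1,0) (-1,1) (-2,1) (-3,1) (-3,0) (-4,0) (-5,0)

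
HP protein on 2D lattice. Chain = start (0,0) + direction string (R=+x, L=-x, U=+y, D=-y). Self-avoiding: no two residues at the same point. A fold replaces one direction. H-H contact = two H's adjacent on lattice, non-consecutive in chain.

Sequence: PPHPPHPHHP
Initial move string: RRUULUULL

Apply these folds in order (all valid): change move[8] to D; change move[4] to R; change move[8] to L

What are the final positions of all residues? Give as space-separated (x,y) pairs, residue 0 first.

Answer: (0,0) (1,0) (2,0) (2,1) (2,2) (3,2) (3,3) (3,4) (2,4) (1,4)

Derivation:
Initial moves: RRUULUULL
Fold: move[8]->D => RRUULUULD (positions: [(0, 0), (1, 0), (2, 0), (2, 1), (2, 2), (1, 2), (1, 3), (1, 4), (0, 4), (0, 3)])
Fold: move[4]->R => RRUURUULD (positions: [(0, 0), (1, 0), (2, 0), (2, 1), (2, 2), (3, 2), (3, 3), (3, 4), (2, 4), (2, 3)])
Fold: move[8]->L => RRUURUULL (positions: [(0, 0), (1, 0), (2, 0), (2, 1), (2, 2), (3, 2), (3, 3), (3, 4), (2, 4), (1, 4)])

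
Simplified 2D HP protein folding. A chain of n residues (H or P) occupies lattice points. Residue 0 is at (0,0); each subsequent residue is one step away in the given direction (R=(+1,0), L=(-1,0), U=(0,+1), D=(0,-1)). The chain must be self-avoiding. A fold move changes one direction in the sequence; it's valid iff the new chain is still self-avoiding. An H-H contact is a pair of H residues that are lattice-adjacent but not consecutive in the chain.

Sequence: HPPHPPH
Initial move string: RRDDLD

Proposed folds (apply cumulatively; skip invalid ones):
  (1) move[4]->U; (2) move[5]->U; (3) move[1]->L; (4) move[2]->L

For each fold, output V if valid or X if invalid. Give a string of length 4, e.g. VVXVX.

Initial: RRDDLD -> [(0, 0), (1, 0), (2, 0), (2, -1), (2, -2), (1, -2), (1, -3)]
Fold 1: move[4]->U => RRDDUD INVALID (collision), skipped
Fold 2: move[5]->U => RRDDLU VALID
Fold 3: move[1]->L => RLDDLU INVALID (collision), skipped
Fold 4: move[2]->L => RRLDLU INVALID (collision), skipped

Answer: XVXX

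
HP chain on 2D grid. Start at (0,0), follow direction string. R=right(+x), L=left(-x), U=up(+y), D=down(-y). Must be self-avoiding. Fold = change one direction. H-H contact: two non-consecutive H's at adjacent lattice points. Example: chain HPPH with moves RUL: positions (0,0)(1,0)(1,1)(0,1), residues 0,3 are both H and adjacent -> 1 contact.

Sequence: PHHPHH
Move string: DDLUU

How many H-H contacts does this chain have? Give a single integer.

Answer: 1

Derivation:
Positions: [(0, 0), (0, -1), (0, -2), (-1, -2), (-1, -1), (-1, 0)]
H-H contact: residue 1 @(0,-1) - residue 4 @(-1, -1)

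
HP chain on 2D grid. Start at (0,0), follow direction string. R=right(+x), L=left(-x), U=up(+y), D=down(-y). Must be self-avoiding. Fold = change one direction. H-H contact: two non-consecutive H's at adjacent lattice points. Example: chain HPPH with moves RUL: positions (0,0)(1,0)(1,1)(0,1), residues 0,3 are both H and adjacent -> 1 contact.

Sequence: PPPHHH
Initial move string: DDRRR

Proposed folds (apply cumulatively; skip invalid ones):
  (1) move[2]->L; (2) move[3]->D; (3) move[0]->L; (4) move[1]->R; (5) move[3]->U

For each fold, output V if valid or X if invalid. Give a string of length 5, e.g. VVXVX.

Answer: XVVXX

Derivation:
Initial: DDRRR -> [(0, 0), (0, -1), (0, -2), (1, -2), (2, -2), (3, -2)]
Fold 1: move[2]->L => DDLRR INVALID (collision), skipped
Fold 2: move[3]->D => DDRDR VALID
Fold 3: move[0]->L => LDRDR VALID
Fold 4: move[1]->R => LRRDR INVALID (collision), skipped
Fold 5: move[3]->U => LDRUR INVALID (collision), skipped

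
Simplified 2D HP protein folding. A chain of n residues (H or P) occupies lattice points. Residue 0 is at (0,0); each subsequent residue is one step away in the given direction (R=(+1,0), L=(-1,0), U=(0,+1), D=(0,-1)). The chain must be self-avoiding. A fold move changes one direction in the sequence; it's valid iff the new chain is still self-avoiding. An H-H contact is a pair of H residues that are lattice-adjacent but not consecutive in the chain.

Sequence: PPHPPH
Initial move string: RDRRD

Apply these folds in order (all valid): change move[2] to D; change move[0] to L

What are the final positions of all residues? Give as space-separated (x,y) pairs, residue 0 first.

Answer: (0,0) (-1,0) (-1,-1) (-1,-2) (0,-2) (0,-3)

Derivation:
Initial moves: RDRRD
Fold: move[2]->D => RDDRD (positions: [(0, 0), (1, 0), (1, -1), (1, -2), (2, -2), (2, -3)])
Fold: move[0]->L => LDDRD (positions: [(0, 0), (-1, 0), (-1, -1), (-1, -2), (0, -2), (0, -3)])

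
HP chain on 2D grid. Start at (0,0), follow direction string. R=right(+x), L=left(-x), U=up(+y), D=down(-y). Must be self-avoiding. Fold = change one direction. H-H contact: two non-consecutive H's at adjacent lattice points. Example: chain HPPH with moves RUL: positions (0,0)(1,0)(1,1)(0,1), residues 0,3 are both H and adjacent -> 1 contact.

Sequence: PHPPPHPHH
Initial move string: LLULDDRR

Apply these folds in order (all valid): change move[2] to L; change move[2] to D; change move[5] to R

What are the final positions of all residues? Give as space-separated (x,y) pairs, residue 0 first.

Answer: (0,0) (-1,0) (-2,0) (-2,-1) (-3,-1) (-3,-2) (-2,-2) (-1,-2) (0,-2)

Derivation:
Initial moves: LLULDDRR
Fold: move[2]->L => LLLLDDRR (positions: [(0, 0), (-1, 0), (-2, 0), (-3, 0), (-4, 0), (-4, -1), (-4, -2), (-3, -2), (-2, -2)])
Fold: move[2]->D => LLDLDDRR (positions: [(0, 0), (-1, 0), (-2, 0), (-2, -1), (-3, -1), (-3, -2), (-3, -3), (-2, -3), (-1, -3)])
Fold: move[5]->R => LLDLDRRR (positions: [(0, 0), (-1, 0), (-2, 0), (-2, -1), (-3, -1), (-3, -2), (-2, -2), (-1, -2), (0, -2)])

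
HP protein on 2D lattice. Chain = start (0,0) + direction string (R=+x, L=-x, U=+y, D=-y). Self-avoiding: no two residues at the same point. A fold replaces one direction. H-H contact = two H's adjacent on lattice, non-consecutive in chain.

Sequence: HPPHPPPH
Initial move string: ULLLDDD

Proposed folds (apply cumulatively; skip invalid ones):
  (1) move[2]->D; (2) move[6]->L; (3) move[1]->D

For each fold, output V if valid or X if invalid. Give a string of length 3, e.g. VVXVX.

Initial: ULLLDDD -> [(0, 0), (0, 1), (-1, 1), (-2, 1), (-3, 1), (-3, 0), (-3, -1), (-3, -2)]
Fold 1: move[2]->D => ULDLDDD VALID
Fold 2: move[6]->L => ULDLDDL VALID
Fold 3: move[1]->D => UDDLDDL INVALID (collision), skipped

Answer: VVX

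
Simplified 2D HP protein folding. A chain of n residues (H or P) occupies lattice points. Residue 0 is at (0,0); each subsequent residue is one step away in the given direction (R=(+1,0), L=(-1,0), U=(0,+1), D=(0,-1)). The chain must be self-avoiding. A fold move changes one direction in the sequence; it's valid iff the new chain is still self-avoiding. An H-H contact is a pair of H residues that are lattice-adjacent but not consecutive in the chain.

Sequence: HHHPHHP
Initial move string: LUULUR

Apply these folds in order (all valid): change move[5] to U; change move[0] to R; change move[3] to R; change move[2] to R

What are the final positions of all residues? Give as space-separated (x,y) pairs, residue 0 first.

Initial moves: LUULUR
Fold: move[5]->U => LUULUU (positions: [(0, 0), (-1, 0), (-1, 1), (-1, 2), (-2, 2), (-2, 3), (-2, 4)])
Fold: move[0]->R => RUULUU (positions: [(0, 0), (1, 0), (1, 1), (1, 2), (0, 2), (0, 3), (0, 4)])
Fold: move[3]->R => RUURUU (positions: [(0, 0), (1, 0), (1, 1), (1, 2), (2, 2), (2, 3), (2, 4)])
Fold: move[2]->R => RURRUU (positions: [(0, 0), (1, 0), (1, 1), (2, 1), (3, 1), (3, 2), (3, 3)])

Answer: (0,0) (1,0) (1,1) (2,1) (3,1) (3,2) (3,3)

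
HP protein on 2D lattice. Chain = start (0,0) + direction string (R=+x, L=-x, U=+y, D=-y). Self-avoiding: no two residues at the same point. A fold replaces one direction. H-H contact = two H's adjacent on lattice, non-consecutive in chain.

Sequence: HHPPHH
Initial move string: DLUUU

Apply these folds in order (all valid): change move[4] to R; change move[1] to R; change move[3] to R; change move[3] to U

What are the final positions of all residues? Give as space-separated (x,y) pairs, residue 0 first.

Initial moves: DLUUU
Fold: move[4]->R => DLUUR (positions: [(0, 0), (0, -1), (-1, -1), (-1, 0), (-1, 1), (0, 1)])
Fold: move[1]->R => DRUUR (positions: [(0, 0), (0, -1), (1, -1), (1, 0), (1, 1), (2, 1)])
Fold: move[3]->R => DRURR (positions: [(0, 0), (0, -1), (1, -1), (1, 0), (2, 0), (3, 0)])
Fold: move[3]->U => DRUUR (positions: [(0, 0), (0, -1), (1, -1), (1, 0), (1, 1), (2, 1)])

Answer: (0,0) (0,-1) (1,-1) (1,0) (1,1) (2,1)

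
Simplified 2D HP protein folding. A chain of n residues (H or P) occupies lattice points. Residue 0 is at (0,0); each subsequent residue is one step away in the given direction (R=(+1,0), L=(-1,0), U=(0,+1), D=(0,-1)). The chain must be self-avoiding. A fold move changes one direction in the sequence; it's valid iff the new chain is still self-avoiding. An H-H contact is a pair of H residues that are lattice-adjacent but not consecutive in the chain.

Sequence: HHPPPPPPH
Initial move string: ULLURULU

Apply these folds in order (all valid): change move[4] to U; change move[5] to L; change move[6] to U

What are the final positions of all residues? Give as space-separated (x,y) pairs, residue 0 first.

Initial moves: ULLURULU
Fold: move[4]->U => ULLUUULU (positions: [(0, 0), (0, 1), (-1, 1), (-2, 1), (-2, 2), (-2, 3), (-2, 4), (-3, 4), (-3, 5)])
Fold: move[5]->L => ULLUULLU (positions: [(0, 0), (0, 1), (-1, 1), (-2, 1), (-2, 2), (-2, 3), (-3, 3), (-4, 3), (-4, 4)])
Fold: move[6]->U => ULLUULUU (positions: [(0, 0), (0, 1), (-1, 1), (-2, 1), (-2, 2), (-2, 3), (-3, 3), (-3, 4), (-3, 5)])

Answer: (0,0) (0,1) (-1,1) (-2,1) (-2,2) (-2,3) (-3,3) (-3,4) (-3,5)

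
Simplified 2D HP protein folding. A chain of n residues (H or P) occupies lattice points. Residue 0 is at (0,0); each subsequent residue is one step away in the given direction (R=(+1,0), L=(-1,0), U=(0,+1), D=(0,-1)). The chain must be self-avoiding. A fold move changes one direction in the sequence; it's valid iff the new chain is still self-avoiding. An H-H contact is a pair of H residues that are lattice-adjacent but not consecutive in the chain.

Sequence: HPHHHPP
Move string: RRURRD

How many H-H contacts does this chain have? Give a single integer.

Answer: 0

Derivation:
Positions: [(0, 0), (1, 0), (2, 0), (2, 1), (3, 1), (4, 1), (4, 0)]
No H-H contacts found.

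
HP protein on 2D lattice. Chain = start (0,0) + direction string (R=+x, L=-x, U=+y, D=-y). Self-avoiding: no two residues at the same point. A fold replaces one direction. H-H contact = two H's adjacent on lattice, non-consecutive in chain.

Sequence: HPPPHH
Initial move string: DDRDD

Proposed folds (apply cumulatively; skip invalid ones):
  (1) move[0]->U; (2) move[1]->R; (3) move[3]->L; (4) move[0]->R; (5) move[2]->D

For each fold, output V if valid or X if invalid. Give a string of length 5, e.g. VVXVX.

Initial: DDRDD -> [(0, 0), (0, -1), (0, -2), (1, -2), (1, -3), (1, -4)]
Fold 1: move[0]->U => UDRDD INVALID (collision), skipped
Fold 2: move[1]->R => DRRDD VALID
Fold 3: move[3]->L => DRRLD INVALID (collision), skipped
Fold 4: move[0]->R => RRRDD VALID
Fold 5: move[2]->D => RRDDD VALID

Answer: XVXVV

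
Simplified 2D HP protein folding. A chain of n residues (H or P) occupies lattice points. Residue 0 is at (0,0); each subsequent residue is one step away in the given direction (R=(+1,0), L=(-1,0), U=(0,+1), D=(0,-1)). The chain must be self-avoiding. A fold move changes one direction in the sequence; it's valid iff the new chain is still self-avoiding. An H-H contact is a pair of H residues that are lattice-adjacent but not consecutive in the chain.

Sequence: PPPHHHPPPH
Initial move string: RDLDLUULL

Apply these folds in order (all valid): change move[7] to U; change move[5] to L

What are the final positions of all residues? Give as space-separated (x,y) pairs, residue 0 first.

Initial moves: RDLDLUULL
Fold: move[7]->U => RDLDLUUUL (positions: [(0, 0), (1, 0), (1, -1), (0, -1), (0, -2), (-1, -2), (-1, -1), (-1, 0), (-1, 1), (-2, 1)])
Fold: move[5]->L => RDLDLLUUL (positions: [(0, 0), (1, 0), (1, -1), (0, -1), (0, -2), (-1, -2), (-2, -2), (-2, -1), (-2, 0), (-3, 0)])

Answer: (0,0) (1,0) (1,-1) (0,-1) (0,-2) (-1,-2) (-2,-2) (-2,-1) (-2,0) (-3,0)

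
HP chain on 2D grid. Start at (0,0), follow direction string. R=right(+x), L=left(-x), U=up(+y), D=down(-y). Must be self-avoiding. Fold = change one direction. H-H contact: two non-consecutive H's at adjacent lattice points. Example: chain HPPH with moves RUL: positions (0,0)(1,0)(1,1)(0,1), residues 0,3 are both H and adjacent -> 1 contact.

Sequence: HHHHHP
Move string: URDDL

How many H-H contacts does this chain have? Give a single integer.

Positions: [(0, 0), (0, 1), (1, 1), (1, 0), (1, -1), (0, -1)]
H-H contact: residue 0 @(0,0) - residue 3 @(1, 0)

Answer: 1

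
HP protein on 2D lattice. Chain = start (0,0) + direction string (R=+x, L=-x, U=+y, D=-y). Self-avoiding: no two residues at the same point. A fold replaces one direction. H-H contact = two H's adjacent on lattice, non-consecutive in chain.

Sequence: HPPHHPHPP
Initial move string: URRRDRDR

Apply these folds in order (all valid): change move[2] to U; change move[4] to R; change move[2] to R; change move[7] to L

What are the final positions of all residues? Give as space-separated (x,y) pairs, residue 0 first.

Initial moves: URRRDRDR
Fold: move[2]->U => URURDRDR (positions: [(0, 0), (0, 1), (1, 1), (1, 2), (2, 2), (2, 1), (3, 1), (3, 0), (4, 0)])
Fold: move[4]->R => URURRRDR (positions: [(0, 0), (0, 1), (1, 1), (1, 2), (2, 2), (3, 2), (4, 2), (4, 1), (5, 1)])
Fold: move[2]->R => URRRRRDR (positions: [(0, 0), (0, 1), (1, 1), (2, 1), (3, 1), (4, 1), (5, 1), (5, 0), (6, 0)])
Fold: move[7]->L => URRRRRDL (positions: [(0, 0), (0, 1), (1, 1), (2, 1), (3, 1), (4, 1), (5, 1), (5, 0), (4, 0)])

Answer: (0,0) (0,1) (1,1) (2,1) (3,1) (4,1) (5,1) (5,0) (4,0)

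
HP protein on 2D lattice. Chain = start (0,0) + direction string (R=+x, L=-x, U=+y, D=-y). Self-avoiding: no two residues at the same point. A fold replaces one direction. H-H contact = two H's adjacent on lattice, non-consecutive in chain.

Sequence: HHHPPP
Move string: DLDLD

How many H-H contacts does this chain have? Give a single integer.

Answer: 0

Derivation:
Positions: [(0, 0), (0, -1), (-1, -1), (-1, -2), (-2, -2), (-2, -3)]
No H-H contacts found.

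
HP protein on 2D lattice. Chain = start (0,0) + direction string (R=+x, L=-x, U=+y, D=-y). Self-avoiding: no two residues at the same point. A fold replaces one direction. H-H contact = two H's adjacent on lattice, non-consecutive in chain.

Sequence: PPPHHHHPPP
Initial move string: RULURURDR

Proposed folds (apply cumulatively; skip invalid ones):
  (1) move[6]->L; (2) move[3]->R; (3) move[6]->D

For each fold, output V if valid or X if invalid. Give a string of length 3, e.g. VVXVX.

Answer: XXX

Derivation:
Initial: RULURURDR -> [(0, 0), (1, 0), (1, 1), (0, 1), (0, 2), (1, 2), (1, 3), (2, 3), (2, 2), (3, 2)]
Fold 1: move[6]->L => RULURULDR INVALID (collision), skipped
Fold 2: move[3]->R => RULRRURDR INVALID (collision), skipped
Fold 3: move[6]->D => RULURUDDR INVALID (collision), skipped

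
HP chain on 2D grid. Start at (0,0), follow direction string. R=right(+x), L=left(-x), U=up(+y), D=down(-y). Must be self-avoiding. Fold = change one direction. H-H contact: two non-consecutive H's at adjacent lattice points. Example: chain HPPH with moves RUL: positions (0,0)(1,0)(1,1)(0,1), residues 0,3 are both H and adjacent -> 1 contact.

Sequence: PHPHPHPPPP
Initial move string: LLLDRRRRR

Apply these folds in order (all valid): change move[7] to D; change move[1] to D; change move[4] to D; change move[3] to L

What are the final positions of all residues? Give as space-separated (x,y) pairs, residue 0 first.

Initial moves: LLLDRRRRR
Fold: move[7]->D => LLLDRRRDR (positions: [(0, 0), (-1, 0), (-2, 0), (-3, 0), (-3, -1), (-2, -1), (-1, -1), (0, -1), (0, -2), (1, -2)])
Fold: move[1]->D => LDLDRRRDR (positions: [(0, 0), (-1, 0), (-1, -1), (-2, -1), (-2, -2), (-1, -2), (0, -2), (1, -2), (1, -3), (2, -3)])
Fold: move[4]->D => LDLDDRRDR (positions: [(0, 0), (-1, 0), (-1, -1), (-2, -1), (-2, -2), (-2, -3), (-1, -3), (0, -3), (0, -4), (1, -4)])
Fold: move[3]->L => LDLLDRRDR (positions: [(0, 0), (-1, 0), (-1, -1), (-2, -1), (-3, -1), (-3, -2), (-2, -2), (-1, -2), (-1, -3), (0, -3)])

Answer: (0,0) (-1,0) (-1,-1) (-2,-1) (-3,-1) (-3,-2) (-2,-2) (-1,-2) (-1,-3) (0,-3)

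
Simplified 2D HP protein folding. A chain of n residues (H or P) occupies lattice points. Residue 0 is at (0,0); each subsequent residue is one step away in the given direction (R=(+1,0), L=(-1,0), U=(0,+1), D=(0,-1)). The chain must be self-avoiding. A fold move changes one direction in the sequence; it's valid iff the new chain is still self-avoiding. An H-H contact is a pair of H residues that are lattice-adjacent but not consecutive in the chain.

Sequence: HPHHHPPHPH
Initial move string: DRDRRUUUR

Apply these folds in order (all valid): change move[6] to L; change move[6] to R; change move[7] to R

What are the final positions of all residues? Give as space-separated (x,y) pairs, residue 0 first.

Initial moves: DRDRRUUUR
Fold: move[6]->L => DRDRRULUR (positions: [(0, 0), (0, -1), (1, -1), (1, -2), (2, -2), (3, -2), (3, -1), (2, -1), (2, 0), (3, 0)])
Fold: move[6]->R => DRDRRURUR (positions: [(0, 0), (0, -1), (1, -1), (1, -2), (2, -2), (3, -2), (3, -1), (4, -1), (4, 0), (5, 0)])
Fold: move[7]->R => DRDRRURRR (positions: [(0, 0), (0, -1), (1, -1), (1, -2), (2, -2), (3, -2), (3, -1), (4, -1), (5, -1), (6, -1)])

Answer: (0,0) (0,-1) (1,-1) (1,-2) (2,-2) (3,-2) (3,-1) (4,-1) (5,-1) (6,-1)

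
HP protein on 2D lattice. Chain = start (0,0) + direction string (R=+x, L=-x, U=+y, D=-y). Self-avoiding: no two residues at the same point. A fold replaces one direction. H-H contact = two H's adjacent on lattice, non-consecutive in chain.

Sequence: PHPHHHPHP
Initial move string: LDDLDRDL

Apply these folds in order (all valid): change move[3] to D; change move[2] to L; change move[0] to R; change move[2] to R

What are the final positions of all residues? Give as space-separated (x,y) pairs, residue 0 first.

Initial moves: LDDLDRDL
Fold: move[3]->D => LDDDDRDL (positions: [(0, 0), (-1, 0), (-1, -1), (-1, -2), (-1, -3), (-1, -4), (0, -4), (0, -5), (-1, -5)])
Fold: move[2]->L => LDLDDRDL (positions: [(0, 0), (-1, 0), (-1, -1), (-2, -1), (-2, -2), (-2, -3), (-1, -3), (-1, -4), (-2, -4)])
Fold: move[0]->R => RDLDDRDL (positions: [(0, 0), (1, 0), (1, -1), (0, -1), (0, -2), (0, -3), (1, -3), (1, -4), (0, -4)])
Fold: move[2]->R => RDRDDRDL (positions: [(0, 0), (1, 0), (1, -1), (2, -1), (2, -2), (2, -3), (3, -3), (3, -4), (2, -4)])

Answer: (0,0) (1,0) (1,-1) (2,-1) (2,-2) (2,-3) (3,-3) (3,-4) (2,-4)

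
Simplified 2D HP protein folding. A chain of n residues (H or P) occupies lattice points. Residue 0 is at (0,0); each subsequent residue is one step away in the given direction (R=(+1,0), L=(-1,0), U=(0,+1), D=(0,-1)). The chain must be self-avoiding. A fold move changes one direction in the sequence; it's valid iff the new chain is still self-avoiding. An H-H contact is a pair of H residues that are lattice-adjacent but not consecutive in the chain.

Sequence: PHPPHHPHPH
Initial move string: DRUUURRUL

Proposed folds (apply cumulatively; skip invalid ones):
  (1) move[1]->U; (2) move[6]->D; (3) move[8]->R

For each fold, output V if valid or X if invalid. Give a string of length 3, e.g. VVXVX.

Answer: XXV

Derivation:
Initial: DRUUURRUL -> [(0, 0), (0, -1), (1, -1), (1, 0), (1, 1), (1, 2), (2, 2), (3, 2), (3, 3), (2, 3)]
Fold 1: move[1]->U => DUUUURRUL INVALID (collision), skipped
Fold 2: move[6]->D => DRUUURDUL INVALID (collision), skipped
Fold 3: move[8]->R => DRUUURRUR VALID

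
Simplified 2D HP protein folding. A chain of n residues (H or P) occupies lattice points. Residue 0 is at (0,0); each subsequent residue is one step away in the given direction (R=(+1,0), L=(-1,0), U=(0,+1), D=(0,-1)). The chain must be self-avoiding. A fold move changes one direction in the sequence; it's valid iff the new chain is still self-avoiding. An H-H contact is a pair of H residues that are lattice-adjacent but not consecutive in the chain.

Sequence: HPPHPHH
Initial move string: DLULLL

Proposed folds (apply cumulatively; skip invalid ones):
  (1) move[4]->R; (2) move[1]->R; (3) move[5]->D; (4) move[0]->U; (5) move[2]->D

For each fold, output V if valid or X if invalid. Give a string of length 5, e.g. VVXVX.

Initial: DLULLL -> [(0, 0), (0, -1), (-1, -1), (-1, 0), (-2, 0), (-3, 0), (-4, 0)]
Fold 1: move[4]->R => DLULRL INVALID (collision), skipped
Fold 2: move[1]->R => DRULLL INVALID (collision), skipped
Fold 3: move[5]->D => DLULLD VALID
Fold 4: move[0]->U => ULULLD VALID
Fold 5: move[2]->D => ULDLLD VALID

Answer: XXVVV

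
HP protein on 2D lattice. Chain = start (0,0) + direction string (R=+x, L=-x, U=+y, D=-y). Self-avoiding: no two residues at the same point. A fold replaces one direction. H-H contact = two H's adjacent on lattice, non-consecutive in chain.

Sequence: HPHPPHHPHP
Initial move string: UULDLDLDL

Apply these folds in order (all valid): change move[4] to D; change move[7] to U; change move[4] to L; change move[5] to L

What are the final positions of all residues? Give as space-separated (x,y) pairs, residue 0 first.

Answer: (0,0) (0,1) (0,2) (-1,2) (-1,1) (-2,1) (-3,1) (-4,1) (-4,2) (-5,2)

Derivation:
Initial moves: UULDLDLDL
Fold: move[4]->D => UULDDDLDL (positions: [(0, 0), (0, 1), (0, 2), (-1, 2), (-1, 1), (-1, 0), (-1, -1), (-2, -1), (-2, -2), (-3, -2)])
Fold: move[7]->U => UULDDDLUL (positions: [(0, 0), (0, 1), (0, 2), (-1, 2), (-1, 1), (-1, 0), (-1, -1), (-2, -1), (-2, 0), (-3, 0)])
Fold: move[4]->L => UULDLDLUL (positions: [(0, 0), (0, 1), (0, 2), (-1, 2), (-1, 1), (-2, 1), (-2, 0), (-3, 0), (-3, 1), (-4, 1)])
Fold: move[5]->L => UULDLLLUL (positions: [(0, 0), (0, 1), (0, 2), (-1, 2), (-1, 1), (-2, 1), (-3, 1), (-4, 1), (-4, 2), (-5, 2)])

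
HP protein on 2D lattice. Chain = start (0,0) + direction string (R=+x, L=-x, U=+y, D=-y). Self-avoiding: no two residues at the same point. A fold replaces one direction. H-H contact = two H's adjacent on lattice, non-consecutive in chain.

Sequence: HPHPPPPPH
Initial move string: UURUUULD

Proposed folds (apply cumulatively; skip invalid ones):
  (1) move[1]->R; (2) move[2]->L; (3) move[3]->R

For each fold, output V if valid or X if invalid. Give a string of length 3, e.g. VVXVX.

Answer: VXV

Derivation:
Initial: UURUUULD -> [(0, 0), (0, 1), (0, 2), (1, 2), (1, 3), (1, 4), (1, 5), (0, 5), (0, 4)]
Fold 1: move[1]->R => URRUUULD VALID
Fold 2: move[2]->L => URLUUULD INVALID (collision), skipped
Fold 3: move[3]->R => URRRUULD VALID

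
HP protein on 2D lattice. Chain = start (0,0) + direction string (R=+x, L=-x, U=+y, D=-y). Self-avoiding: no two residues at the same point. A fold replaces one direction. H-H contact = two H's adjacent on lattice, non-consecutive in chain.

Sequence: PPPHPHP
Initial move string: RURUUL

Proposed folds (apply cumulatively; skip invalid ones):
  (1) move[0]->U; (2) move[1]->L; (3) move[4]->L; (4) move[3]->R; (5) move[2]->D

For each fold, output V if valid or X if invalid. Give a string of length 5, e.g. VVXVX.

Initial: RURUUL -> [(0, 0), (1, 0), (1, 1), (2, 1), (2, 2), (2, 3), (1, 3)]
Fold 1: move[0]->U => UURUUL VALID
Fold 2: move[1]->L => ULRUUL INVALID (collision), skipped
Fold 3: move[4]->L => UURULL VALID
Fold 4: move[3]->R => UURRLL INVALID (collision), skipped
Fold 5: move[2]->D => UUDULL INVALID (collision), skipped

Answer: VXVXX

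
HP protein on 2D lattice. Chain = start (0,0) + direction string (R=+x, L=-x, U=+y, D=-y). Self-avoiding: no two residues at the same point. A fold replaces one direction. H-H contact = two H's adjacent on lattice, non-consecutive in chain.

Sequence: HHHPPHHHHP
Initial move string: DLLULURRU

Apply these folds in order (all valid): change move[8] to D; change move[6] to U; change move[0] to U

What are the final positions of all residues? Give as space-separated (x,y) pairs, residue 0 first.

Answer: (0,0) (0,1) (-1,1) (-2,1) (-2,2) (-3,2) (-3,3) (-3,4) (-2,4) (-2,3)

Derivation:
Initial moves: DLLULURRU
Fold: move[8]->D => DLLULURRD (positions: [(0, 0), (0, -1), (-1, -1), (-2, -1), (-2, 0), (-3, 0), (-3, 1), (-2, 1), (-1, 1), (-1, 0)])
Fold: move[6]->U => DLLULUURD (positions: [(0, 0), (0, -1), (-1, -1), (-2, -1), (-2, 0), (-3, 0), (-3, 1), (-3, 2), (-2, 2), (-2, 1)])
Fold: move[0]->U => ULLULUURD (positions: [(0, 0), (0, 1), (-1, 1), (-2, 1), (-2, 2), (-3, 2), (-3, 3), (-3, 4), (-2, 4), (-2, 3)])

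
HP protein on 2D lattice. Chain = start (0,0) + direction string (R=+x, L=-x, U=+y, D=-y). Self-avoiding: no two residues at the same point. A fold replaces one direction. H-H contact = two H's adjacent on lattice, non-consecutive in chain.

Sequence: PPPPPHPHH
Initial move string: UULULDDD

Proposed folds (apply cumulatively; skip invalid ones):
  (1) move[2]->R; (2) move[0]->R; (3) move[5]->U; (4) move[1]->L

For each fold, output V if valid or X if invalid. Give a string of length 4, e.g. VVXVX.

Initial: UULULDDD -> [(0, 0), (0, 1), (0, 2), (-1, 2), (-1, 3), (-2, 3), (-2, 2), (-2, 1), (-2, 0)]
Fold 1: move[2]->R => UURULDDD INVALID (collision), skipped
Fold 2: move[0]->R => RULULDDD VALID
Fold 3: move[5]->U => RULULUDD INVALID (collision), skipped
Fold 4: move[1]->L => RLLULDDD INVALID (collision), skipped

Answer: XVXX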